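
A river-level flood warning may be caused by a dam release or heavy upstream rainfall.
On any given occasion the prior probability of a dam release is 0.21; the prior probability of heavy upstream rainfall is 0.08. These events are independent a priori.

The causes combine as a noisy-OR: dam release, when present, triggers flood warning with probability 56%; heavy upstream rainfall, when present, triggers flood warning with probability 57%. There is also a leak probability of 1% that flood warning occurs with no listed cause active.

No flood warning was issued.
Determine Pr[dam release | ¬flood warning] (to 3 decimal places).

Pr[dam release | ¬flood warning] ≈ 0.105

Under noisy-OR, P(flood warning | causes) = 1 − (1−0.01)·∏(1−qᵢ) over the active causes.
By total probability over the 4 (dam release, heavy upstream rainfall) configurations:
  P(¬flood warning) = 0.99*0.79*0.92 + 0.4257*0.79*0.08 + 0.4356*0.21*0.92 + 0.187308*0.21*0.08
        = 0.719532 + 0.026904 + 0.084158 + 0.003147 = 0.833741
Keeping only the dam release-present terms gives 0.087305, so
  P(dam release | ¬flood warning) = 0.087305 / 0.833741 ≈ 0.105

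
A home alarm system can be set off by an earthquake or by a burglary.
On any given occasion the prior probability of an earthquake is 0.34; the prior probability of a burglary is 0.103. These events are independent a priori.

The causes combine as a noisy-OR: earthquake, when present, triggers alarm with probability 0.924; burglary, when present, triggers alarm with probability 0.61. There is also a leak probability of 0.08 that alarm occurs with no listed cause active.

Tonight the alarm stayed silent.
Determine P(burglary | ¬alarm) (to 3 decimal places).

Under noisy-OR, P(alarm | causes) = 1 − (1−0.08)·∏(1−qᵢ) over the active causes.
Numerator (weight on configurations with burglary): 0.024391 + 0.000955 = 0.025346
The normalizing constant is 0.92·0.66·0.897 + 0.3588·0.66·0.103 + 0.06992·0.34·0.897 + 0.027269·0.34·0.103 = 0.591328
Posterior = 0.025346 / 0.591328 ≈ 0.043

P(burglary | ¬alarm) ≈ 0.043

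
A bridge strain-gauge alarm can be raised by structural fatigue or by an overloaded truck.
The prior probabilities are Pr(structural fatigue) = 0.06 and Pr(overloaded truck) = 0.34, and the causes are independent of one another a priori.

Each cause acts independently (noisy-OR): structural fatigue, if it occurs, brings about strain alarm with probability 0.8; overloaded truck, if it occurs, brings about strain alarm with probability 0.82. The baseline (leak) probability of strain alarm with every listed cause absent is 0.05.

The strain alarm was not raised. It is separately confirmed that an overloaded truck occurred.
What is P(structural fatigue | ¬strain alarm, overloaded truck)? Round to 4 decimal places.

Under noisy-OR, P(strain alarm | causes) = 1 − (1−0.05)·∏(1−qᵢ) over the active causes.
P(¬strain alarm | overloaded truck) = 0.171*0.94 + 0.0342*0.06 = 0.160740 + 0.002052 = 0.162792
The structural fatigue-present share is 0.0342*0.06 = 0.002052.
P(structural fatigue | ¬strain alarm, overloaded truck) = 0.002052 / 0.162792 ≈ 0.0126

P(structural fatigue | ¬strain alarm, overloaded truck) ≈ 0.0126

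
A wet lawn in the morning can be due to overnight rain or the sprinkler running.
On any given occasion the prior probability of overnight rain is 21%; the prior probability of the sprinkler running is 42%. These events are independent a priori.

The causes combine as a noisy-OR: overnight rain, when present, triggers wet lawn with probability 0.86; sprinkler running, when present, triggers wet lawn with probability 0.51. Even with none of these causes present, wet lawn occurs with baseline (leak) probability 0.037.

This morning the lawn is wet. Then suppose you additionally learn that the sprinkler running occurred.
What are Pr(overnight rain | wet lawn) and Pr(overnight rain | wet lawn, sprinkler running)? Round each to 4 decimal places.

Pr(overnight rain | wet lawn) ≈ 0.4942; Pr(overnight rain | wet lawn, sprinkler running) ≈ 0.3198

Under noisy-OR, P(wet lawn | causes) = 1 − (1−0.037)·∏(1−qᵢ) over the active causes.
P(wet lawn) = 0.037·0.79·0.58 + 0.52813·0.79·0.42 + 0.86518·0.21·0.58 + 0.933938·0.21·0.42 = 0.016953 + 0.175234 + 0.105379 + 0.082373 = 0.379939
Of this, 0.187752 comes from 0.105379 + 0.082373 (the overnight rain=true cases).
P(overnight rain | wet lawn) = 0.187752 / 0.379939 ≈ 0.4942

Now also conditioning on sprinkler running=true:
For the numerator, keep only overnight rain=true terms: 0.933938*0.21 = 0.196127
Denominator P(wet lawn | sprinkler running): 0.52813*0.79 + 0.933938*0.21 = 0.613350
P(overnight rain | wet lawn, sprinkler running) = 0.196127/0.613350 ≈ 0.3198
Conditioning on sprinkler running lowers the posterior on overnight rain: the classic explaining-away effect in a common-effect structure.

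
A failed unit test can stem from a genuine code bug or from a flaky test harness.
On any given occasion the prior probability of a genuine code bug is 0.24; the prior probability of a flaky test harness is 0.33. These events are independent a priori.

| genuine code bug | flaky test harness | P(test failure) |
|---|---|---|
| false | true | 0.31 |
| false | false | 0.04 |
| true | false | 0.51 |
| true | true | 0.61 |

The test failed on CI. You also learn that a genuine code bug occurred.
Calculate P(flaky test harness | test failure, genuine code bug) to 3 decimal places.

Numerator (weight on configurations with flaky test harness): 0.61·0.33 = 0.201300
Denominator P(test failure | genuine code bug): 0.51·0.67 + 0.61·0.33 = 0.543000
Posterior = 0.201300 / 0.543000 ≈ 0.371

P(flaky test harness | test failure, genuine code bug) ≈ 0.371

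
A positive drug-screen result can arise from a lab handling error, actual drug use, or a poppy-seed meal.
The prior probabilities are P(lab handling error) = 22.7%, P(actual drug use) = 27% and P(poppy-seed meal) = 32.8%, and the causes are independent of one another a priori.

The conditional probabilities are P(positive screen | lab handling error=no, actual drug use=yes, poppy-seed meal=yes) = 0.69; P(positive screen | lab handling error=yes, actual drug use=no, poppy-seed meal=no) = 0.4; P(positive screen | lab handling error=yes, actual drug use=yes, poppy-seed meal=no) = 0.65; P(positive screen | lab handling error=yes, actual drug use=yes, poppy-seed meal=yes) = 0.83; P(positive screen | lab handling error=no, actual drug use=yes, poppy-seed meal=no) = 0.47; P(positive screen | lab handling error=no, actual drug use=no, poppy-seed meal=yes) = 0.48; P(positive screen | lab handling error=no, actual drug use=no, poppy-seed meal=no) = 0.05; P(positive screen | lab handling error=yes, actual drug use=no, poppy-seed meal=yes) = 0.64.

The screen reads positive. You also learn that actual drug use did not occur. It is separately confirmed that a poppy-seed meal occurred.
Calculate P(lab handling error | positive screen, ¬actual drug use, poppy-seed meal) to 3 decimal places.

P(lab handling error | positive screen, ¬actual drug use, poppy-seed meal) ≈ 0.281

P(positive screen | ¬actual drug use, poppy-seed meal) = 0.48×0.773 + 0.64×0.227 = 0.371040 + 0.145280 = 0.516320
The lab handling error-present share is 0.64×0.227 = 0.145280.
P(lab handling error | positive screen, ¬actual drug use, poppy-seed meal) = 0.145280 / 0.516320 ≈ 0.281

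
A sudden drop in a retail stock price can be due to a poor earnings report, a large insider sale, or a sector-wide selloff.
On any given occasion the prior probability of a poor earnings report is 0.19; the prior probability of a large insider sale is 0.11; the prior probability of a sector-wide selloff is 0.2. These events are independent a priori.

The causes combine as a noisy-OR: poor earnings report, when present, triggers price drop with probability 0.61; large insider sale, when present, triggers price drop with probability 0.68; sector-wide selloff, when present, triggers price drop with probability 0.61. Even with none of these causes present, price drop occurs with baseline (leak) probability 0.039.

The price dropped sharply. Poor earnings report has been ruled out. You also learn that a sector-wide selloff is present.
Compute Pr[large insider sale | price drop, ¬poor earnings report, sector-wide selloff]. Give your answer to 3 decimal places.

Pr[large insider sale | price drop, ¬poor earnings report, sector-wide selloff] ≈ 0.148

Under noisy-OR, P(price drop | causes) = 1 − (1−0.039)·∏(1−qᵢ) over the active causes.
By total probability over both values of large insider sale:
  P(price drop | ¬poor earnings report, sector-wide selloff) = 0.62521*0.89 + 0.880067*0.11
        = 0.556437 + 0.096807 = 0.653244
The terms with large insider sale present sum to 0.096807, so
  P(large insider sale | price drop, ¬poor earnings report, sector-wide selloff) = 0.096807 / 0.653244 ≈ 0.148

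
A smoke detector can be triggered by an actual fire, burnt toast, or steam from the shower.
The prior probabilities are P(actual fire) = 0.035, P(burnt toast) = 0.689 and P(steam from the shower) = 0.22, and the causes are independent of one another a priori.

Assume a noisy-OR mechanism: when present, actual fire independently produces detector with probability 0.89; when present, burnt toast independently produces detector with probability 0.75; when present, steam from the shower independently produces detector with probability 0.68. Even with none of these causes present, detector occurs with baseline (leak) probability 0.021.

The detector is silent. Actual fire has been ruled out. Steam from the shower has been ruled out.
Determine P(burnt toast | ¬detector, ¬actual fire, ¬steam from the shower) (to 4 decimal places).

Under noisy-OR, P(detector | causes) = 1 − (1−0.021)·∏(1−qᵢ) over the active causes.
Sum P(¬detector|·) weighted by the priors over both values of burnt toast:
  P(¬detector | ¬actual fire, ¬steam from the shower) = 0.979*0.311 + 0.24475*0.689
        = 0.304469 + 0.168633 = 0.473102
Configurations with burnt toast contribute 0.168633, so
  P(burnt toast | ¬detector, ¬actual fire, ¬steam from the shower) = 0.168633 / 0.473102 ≈ 0.3564

P(burnt toast | ¬detector, ¬actual fire, ¬steam from the shower) ≈ 0.3564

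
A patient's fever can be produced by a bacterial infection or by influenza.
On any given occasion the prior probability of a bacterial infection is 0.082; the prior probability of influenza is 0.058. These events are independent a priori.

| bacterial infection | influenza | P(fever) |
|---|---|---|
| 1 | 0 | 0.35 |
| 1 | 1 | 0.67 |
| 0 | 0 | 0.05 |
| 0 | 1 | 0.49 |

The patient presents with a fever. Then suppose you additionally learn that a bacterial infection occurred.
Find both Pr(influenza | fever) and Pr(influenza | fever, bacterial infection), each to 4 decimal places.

Pr(influenza | fever) ≈ 0.2941; Pr(influenza | fever, bacterial infection) ≈ 0.1054

Enumerate the 4 (bacterial infection, influenza) configurations and weight by the priors:
  P(fever) = 0.05*0.918*0.942 + 0.49*0.918*0.058 + 0.35*0.082*0.942 + 0.67*0.082*0.058
        = 0.043238 + 0.026090 + 0.027035 + 0.003187 = 0.099550
Configurations with influenza contribute 0.029277, so
  P(influenza | fever) = 0.029277 / 0.099550 ≈ 0.2941

With the extra evidence:
P(fever | bacterial infection) = 0.35·0.942 + 0.67·0.058 = 0.329700 + 0.038860 = 0.368560
Restricting to configurations with influenza present: 0.67·0.058 = 0.038860.
Hence the posterior is 0.038860/0.368560 ≈ 0.1054.
— bacterial infection explains away the evidence for influenza.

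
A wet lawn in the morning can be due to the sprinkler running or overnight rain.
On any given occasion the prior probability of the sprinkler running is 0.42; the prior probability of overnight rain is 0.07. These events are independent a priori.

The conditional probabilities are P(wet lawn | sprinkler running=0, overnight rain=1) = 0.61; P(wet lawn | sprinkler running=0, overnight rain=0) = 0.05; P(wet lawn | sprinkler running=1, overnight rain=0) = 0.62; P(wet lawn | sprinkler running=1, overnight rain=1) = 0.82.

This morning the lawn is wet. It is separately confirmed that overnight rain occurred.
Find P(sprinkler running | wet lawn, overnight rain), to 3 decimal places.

P(sprinkler running | wet lawn, overnight rain) ≈ 0.493

P(wet lawn | overnight rain) = 0.61·0.58 + 0.82·0.42 = 0.353800 + 0.344400 = 0.698200
The sprinkler running-present share is 0.82·0.42 = 0.344400.
So P(sprinkler running | wet lawn, overnight rain) = 0.344400/0.698200 ≈ 0.493.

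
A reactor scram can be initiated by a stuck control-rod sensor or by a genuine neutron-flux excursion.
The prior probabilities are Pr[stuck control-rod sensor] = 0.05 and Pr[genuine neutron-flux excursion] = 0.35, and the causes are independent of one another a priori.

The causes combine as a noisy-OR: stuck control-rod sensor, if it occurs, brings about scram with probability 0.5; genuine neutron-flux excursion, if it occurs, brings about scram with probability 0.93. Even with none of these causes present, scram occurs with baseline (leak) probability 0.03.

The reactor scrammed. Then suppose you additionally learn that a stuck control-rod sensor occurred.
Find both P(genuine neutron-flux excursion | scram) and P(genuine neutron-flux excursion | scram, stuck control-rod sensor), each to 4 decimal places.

Under noisy-OR, P(scram | causes) = 1 − (1−0.03)·∏(1−qᵢ) over the active causes.
Weight on genuine neutron-flux excursion=true, given the evidence: 0.309923 + 0.016906 = 0.326829
The normalizing constant is 0.03*0.95*0.65 + 0.9321*0.95*0.35 + 0.515*0.05*0.65 + 0.96605*0.05*0.35 = 0.362092
Posterior = 0.326829 / 0.362092 ≈ 0.9026

With the extra evidence:
Enumerate both values of genuine neutron-flux excursion and weight by the priors:
  P(scram | stuck control-rod sensor) = 0.515·0.65 + 0.96605·0.35
        = 0.334750 + 0.338117 = 0.672867
Keeping only the genuine neutron-flux excursion-present terms gives 0.338117, so
  P(genuine neutron-flux excursion | scram, stuck control-rod sensor) = 0.338117 / 0.672867 ≈ 0.5025
— stuck control-rod sensor explains away the evidence for genuine neutron-flux excursion.

P(genuine neutron-flux excursion | scram) ≈ 0.9026; P(genuine neutron-flux excursion | scram, stuck control-rod sensor) ≈ 0.5025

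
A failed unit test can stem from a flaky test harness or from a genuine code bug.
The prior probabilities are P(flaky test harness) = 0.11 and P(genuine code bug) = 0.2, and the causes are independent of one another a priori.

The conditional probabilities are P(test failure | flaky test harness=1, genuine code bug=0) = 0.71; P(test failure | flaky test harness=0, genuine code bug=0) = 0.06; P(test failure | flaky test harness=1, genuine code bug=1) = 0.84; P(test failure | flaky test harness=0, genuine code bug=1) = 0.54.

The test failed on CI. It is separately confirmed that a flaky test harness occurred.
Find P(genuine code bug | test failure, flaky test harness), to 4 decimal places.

P(genuine code bug | test failure, flaky test harness) ≈ 0.2283

Numerator (weight on configurations with genuine code bug): 0.84·0.2 = 0.168000
Normalizer over all consistent configurations: 0.71·0.8 + 0.84·0.2 = 0.736000
P(genuine code bug | test failure, flaky test harness) = 0.168000/0.736000 ≈ 0.2283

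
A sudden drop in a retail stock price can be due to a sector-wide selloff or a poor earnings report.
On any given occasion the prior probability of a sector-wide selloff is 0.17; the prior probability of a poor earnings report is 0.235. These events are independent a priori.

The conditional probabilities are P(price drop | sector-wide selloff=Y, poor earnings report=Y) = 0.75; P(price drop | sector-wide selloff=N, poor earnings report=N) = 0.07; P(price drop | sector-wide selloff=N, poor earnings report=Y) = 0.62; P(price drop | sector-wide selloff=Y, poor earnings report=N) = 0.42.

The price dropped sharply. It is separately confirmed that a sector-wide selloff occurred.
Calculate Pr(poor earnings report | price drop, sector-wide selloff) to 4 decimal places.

Pr(poor earnings report | price drop, sector-wide selloff) ≈ 0.3542

Weight on poor earnings report=true, given the evidence: 0.75*0.235 = 0.176250
Denominator P(price drop | sector-wide selloff): 0.42*0.765 + 0.75*0.235 = 0.497550
P(poor earnings report | price drop, sector-wide selloff) = 0.176250/0.497550 ≈ 0.3542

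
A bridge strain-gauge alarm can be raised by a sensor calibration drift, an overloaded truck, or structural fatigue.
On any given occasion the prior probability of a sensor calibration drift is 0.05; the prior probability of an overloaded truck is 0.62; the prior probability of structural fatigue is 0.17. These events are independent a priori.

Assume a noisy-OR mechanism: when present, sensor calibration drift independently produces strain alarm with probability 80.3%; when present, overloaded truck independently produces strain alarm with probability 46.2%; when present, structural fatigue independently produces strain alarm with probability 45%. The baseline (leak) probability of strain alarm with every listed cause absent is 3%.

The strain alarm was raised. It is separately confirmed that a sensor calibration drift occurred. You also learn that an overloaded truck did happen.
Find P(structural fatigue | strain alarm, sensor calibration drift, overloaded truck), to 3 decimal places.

Under noisy-OR, P(strain alarm | causes) = 1 − (1−0.03)·∏(1−qᵢ) over the active causes.
Numerator (weight on configurations with structural fatigue): 0.943456·0.17 = 0.160388
Denominator P(strain alarm | sensor calibration drift, overloaded truck): 0.897194·0.83 + 0.943456·0.17 = 0.905059
P(structural fatigue | strain alarm, sensor calibration drift, overloaded truck) = 0.160388/0.905059 ≈ 0.177

P(structural fatigue | strain alarm, sensor calibration drift, overloaded truck) ≈ 0.177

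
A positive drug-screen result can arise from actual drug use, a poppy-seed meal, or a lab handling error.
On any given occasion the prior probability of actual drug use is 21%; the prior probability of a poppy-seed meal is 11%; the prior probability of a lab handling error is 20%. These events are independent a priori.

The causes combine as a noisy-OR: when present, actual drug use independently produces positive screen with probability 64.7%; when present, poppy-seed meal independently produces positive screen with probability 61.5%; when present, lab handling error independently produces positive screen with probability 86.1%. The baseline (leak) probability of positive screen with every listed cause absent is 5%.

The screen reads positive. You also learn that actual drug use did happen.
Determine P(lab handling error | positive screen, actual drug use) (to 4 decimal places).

Under noisy-OR, P(positive screen | causes) = 1 − (1−0.05)·∏(1−qᵢ) over the active causes.
P(positive screen | actual drug use) = 0.66465·0.89·0.8 + 0.953386·0.89·0.2 + 0.87089·0.11·0.8 + 0.982054·0.11·0.2 = 0.473231 + 0.169703 + 0.076638 + 0.021605 = 0.741177
The lab handling error-present share is 0.169703 + 0.021605 = 0.191308.
So P(lab handling error | positive screen, actual drug use) = 0.191308/0.741177 ≈ 0.2581.

P(lab handling error | positive screen, actual drug use) ≈ 0.2581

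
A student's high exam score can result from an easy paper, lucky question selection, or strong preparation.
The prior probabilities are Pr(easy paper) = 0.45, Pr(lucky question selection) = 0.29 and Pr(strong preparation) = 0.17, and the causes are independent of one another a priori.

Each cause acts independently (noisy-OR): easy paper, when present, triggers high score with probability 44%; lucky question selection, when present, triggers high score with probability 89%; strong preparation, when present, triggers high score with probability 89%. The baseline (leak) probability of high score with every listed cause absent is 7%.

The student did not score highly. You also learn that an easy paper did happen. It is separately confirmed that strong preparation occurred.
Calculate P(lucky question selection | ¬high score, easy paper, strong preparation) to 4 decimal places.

Under noisy-OR, P(high score | causes) = 1 − (1−0.07)·∏(1−qᵢ) over the active causes.
Numerator (weight on configurations with lucky question selection): 0.006302*0.29 = 0.001828
Denominator P(¬high score | easy paper, strong preparation): 0.057288*0.71 + 0.006302*0.29 = 0.042502
P(lucky question selection | ¬high score, easy paper, strong preparation) = 0.001828/0.042502 ≈ 0.0430

P(lucky question selection | ¬high score, easy paper, strong preparation) ≈ 0.0430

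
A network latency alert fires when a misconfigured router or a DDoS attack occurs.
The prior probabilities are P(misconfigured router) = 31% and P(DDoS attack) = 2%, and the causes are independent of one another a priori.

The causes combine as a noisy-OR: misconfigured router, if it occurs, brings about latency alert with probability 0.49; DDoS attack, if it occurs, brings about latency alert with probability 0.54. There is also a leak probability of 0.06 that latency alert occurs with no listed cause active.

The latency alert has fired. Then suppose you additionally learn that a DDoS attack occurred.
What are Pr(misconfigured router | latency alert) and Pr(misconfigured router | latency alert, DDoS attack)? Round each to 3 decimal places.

Under noisy-OR, P(latency alert | causes) = 1 − (1−0.06)·∏(1−qᵢ) over the active causes.
P(latency alert) = 0.06·0.69·0.98 + 0.5676·0.69·0.02 + 0.5206·0.31·0.98 + 0.779476·0.31·0.02 = 0.040572 + 0.007833 + 0.158158 + 0.004833 = 0.211396
Of this, 0.162991 comes from 0.158158 + 0.004833 (the misconfigured router=true cases).
Hence the posterior is 0.162991/0.211396 ≈ 0.771.

Now also conditioning on DDoS attack=true:
By total probability over both values of misconfigured router:
  P(latency alert | DDoS attack) = 0.5676*0.69 + 0.779476*0.31
        = 0.391644 + 0.241638 = 0.633282
Keeping only the misconfigured router-present terms gives 0.241638, so
  P(misconfigured router | latency alert, DDoS attack) = 0.241638 / 0.633282 ≈ 0.382
This is intercausal reasoning (explaining away): once DDoS attack accounts for the latency alert, misconfigured router becomes less likely.

Pr(misconfigured router | latency alert) ≈ 0.771; Pr(misconfigured router | latency alert, DDoS attack) ≈ 0.382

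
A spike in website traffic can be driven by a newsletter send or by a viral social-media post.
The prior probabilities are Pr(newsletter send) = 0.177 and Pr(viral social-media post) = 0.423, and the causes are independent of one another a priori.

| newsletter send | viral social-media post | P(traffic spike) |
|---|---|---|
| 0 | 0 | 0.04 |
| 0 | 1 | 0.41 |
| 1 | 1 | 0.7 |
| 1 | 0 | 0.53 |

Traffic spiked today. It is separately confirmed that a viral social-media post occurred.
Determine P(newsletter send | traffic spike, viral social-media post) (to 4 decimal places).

For the numerator, keep only newsletter send=true terms: 0.7*0.177 = 0.123900
Denominator P(traffic spike | viral social-media post): 0.41*0.823 + 0.7*0.177 = 0.461330
Posterior = 0.123900 / 0.461330 ≈ 0.2686

P(newsletter send | traffic spike, viral social-media post) ≈ 0.2686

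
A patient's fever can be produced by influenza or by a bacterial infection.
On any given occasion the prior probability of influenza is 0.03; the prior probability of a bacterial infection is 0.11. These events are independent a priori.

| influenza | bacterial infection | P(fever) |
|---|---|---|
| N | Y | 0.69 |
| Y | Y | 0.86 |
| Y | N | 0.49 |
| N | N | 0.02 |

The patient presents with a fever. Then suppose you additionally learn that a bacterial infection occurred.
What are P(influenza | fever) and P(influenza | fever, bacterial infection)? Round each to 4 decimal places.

P(influenza | fever) ≈ 0.1491; P(influenza | fever, bacterial infection) ≈ 0.0371

P(fever) = 0.02*0.97*0.89 + 0.69*0.97*0.11 + 0.49*0.03*0.89 + 0.86*0.03*0.11 = 0.017266 + 0.073623 + 0.013083 + 0.002838 = 0.106810
Restricting to configurations with influenza present: 0.013083 + 0.002838 = 0.015921.
Hence the posterior is 0.015921/0.106810 ≈ 0.1491.

With the extra evidence:
Weight on influenza=true, given the evidence: 0.86*0.03 = 0.025800
Denominator P(fever | bacterial infection): 0.69*0.97 + 0.86*0.03 = 0.695100
P(influenza | fever, bacterial infection) = 0.025800/0.695100 ≈ 0.0371
This is intercausal reasoning (explaining away): once bacterial infection accounts for the fever, influenza becomes less likely.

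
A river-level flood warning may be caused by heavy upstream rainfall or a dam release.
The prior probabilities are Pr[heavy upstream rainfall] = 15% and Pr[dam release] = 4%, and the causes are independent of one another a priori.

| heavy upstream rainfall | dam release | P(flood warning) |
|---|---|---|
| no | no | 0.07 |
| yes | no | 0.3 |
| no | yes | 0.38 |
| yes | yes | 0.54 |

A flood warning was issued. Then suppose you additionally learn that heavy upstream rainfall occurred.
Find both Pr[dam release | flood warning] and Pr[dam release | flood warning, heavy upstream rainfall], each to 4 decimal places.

Pr[dam release | flood warning] ≈ 0.1387; Pr[dam release | flood warning, heavy upstream rainfall] ≈ 0.0698

Numerator (weight on configurations with dam release): 0.012920 + 0.003240 = 0.016160
Denominator P(flood warning): 0.07·0.85·0.96 + 0.38·0.85·0.04 + 0.3·0.15·0.96 + 0.54·0.15·0.04 = 0.116480
Posterior = 0.016160 / 0.116480 ≈ 0.1387

Now condition on the additional information:
Sum P(flood warning|·) weighted by the priors over both values of dam release:
  P(flood warning | heavy upstream rainfall) = 0.3*0.96 + 0.54*0.04
        = 0.288000 + 0.021600 = 0.309600
Configurations with dam release contribute 0.021600, so
  P(dam release | flood warning, heavy upstream rainfall) = 0.021600 / 0.309600 ≈ 0.0698
The drop from 0.1387 to 0.0698 is the explaining-away (discounting) effect.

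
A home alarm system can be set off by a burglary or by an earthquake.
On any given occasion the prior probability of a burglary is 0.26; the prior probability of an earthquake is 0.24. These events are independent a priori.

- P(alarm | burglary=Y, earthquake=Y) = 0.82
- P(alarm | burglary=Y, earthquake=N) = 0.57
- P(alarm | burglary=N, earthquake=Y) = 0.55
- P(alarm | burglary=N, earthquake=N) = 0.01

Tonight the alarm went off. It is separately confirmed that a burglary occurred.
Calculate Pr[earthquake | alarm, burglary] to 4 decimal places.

Pr[earthquake | alarm, burglary] ≈ 0.3124

P(alarm | burglary) = 0.57*0.76 + 0.82*0.24 = 0.433200 + 0.196800 = 0.630000
Restricting to configurations with earthquake present: 0.82*0.24 = 0.196800.
Hence the posterior is 0.196800/0.630000 ≈ 0.3124.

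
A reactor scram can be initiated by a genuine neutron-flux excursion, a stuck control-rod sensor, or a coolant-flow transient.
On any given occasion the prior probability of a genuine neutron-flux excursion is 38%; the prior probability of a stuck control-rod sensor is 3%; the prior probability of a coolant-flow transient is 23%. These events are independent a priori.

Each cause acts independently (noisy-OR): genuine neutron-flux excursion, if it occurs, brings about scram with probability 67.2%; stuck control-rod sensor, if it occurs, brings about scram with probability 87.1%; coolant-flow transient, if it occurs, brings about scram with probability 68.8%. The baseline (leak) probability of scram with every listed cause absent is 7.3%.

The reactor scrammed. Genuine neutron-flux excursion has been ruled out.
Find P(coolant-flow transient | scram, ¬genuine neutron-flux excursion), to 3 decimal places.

Under noisy-OR, P(scram | causes) = 1 − (1−0.073)·∏(1−qᵢ) over the active causes.
Weight on coolant-flow transient=true, given the evidence: 0.158574 + 0.006643 = 0.165217
The normalizing constant is 0.073·0.97·0.77 + 0.710776·0.97·0.23 + 0.880417·0.03·0.77 + 0.96269·0.03·0.23 = 0.240079
P(coolant-flow transient | scram, ¬genuine neutron-flux excursion) = 0.165217/0.240079 ≈ 0.688

P(coolant-flow transient | scram, ¬genuine neutron-flux excursion) ≈ 0.688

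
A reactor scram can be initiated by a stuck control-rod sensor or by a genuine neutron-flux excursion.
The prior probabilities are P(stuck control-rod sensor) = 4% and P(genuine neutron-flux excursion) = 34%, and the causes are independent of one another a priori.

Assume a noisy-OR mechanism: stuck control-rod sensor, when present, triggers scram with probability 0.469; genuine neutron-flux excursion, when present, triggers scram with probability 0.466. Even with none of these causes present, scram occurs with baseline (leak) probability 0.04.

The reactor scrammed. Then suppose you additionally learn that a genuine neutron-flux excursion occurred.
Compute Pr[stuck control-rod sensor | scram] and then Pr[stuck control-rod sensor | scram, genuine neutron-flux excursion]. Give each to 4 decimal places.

Under noisy-OR, P(scram | causes) = 1 − (1−0.04)·∏(1−qᵢ) over the active causes.
P(scram) = 0.04·0.96·0.66 + 0.48736·0.96·0.34 + 0.49024·0.04·0.66 + 0.727788·0.04·0.34 = 0.025344 + 0.159074 + 0.012942 + 0.009898 = 0.207258
The stuck control-rod sensor-present share is 0.012942 + 0.009898 = 0.022840.
P(stuck control-rod sensor | scram) = 0.022840 / 0.207258 ≈ 0.1102

Now condition on the additional information:
For the numerator, keep only stuck control-rod sensor=true terms: 0.727788×0.04 = 0.029112
Normalizer over all consistent configurations: 0.48736×0.96 + 0.727788×0.04 = 0.496978
P(stuck control-rod sensor | scram, genuine neutron-flux excursion) = 0.029112/0.496978 ≈ 0.0586
This is intercausal reasoning (explaining away): once genuine neutron-flux excursion accounts for the scram, stuck control-rod sensor becomes less likely.

Pr[stuck control-rod sensor | scram] ≈ 0.1102; Pr[stuck control-rod sensor | scram, genuine neutron-flux excursion] ≈ 0.0586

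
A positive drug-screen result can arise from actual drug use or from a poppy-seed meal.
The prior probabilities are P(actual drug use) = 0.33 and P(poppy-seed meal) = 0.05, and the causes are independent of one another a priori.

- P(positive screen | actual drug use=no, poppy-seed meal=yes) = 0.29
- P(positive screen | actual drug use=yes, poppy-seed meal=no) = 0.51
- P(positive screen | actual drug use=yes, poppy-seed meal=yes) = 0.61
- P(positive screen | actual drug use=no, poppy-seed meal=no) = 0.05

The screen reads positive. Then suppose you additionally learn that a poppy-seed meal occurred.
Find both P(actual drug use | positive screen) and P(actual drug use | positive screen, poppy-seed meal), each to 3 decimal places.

Weight on actual drug use=true, given the evidence: 0.159885 + 0.010065 = 0.169950
Denominator P(positive screen): 0.05*0.67*0.95 + 0.29*0.67*0.05 + 0.51*0.33*0.95 + 0.61*0.33*0.05 = 0.211490
P(actual drug use | positive screen) = 0.169950/0.211490 ≈ 0.804

Now condition on the additional information:
P(positive screen | poppy-seed meal) = 0.29·0.67 + 0.61·0.33 = 0.194300 + 0.201300 = 0.395600
The actual drug use-present share is 0.61·0.33 = 0.201300.
P(actual drug use | positive screen, poppy-seed meal) = 0.201300 / 0.395600 ≈ 0.509
The drop from 0.804 to 0.509 is the explaining-away (discounting) effect.

P(actual drug use | positive screen) ≈ 0.804; P(actual drug use | positive screen, poppy-seed meal) ≈ 0.509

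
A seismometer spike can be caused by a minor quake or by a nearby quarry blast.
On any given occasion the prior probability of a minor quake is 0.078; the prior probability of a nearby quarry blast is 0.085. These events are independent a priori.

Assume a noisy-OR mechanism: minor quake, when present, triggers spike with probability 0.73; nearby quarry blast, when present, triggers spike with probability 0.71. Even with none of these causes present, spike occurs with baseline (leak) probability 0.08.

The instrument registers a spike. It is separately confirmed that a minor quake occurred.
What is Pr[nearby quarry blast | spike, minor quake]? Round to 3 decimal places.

Pr[nearby quarry blast | spike, minor quake] ≈ 0.103

Under noisy-OR, P(spike | causes) = 1 − (1−0.08)·∏(1−qᵢ) over the active causes.
Enumerate both values of nearby quarry blast and weight by the priors:
  P(spike | minor quake) = 0.7516×0.915 + 0.927964×0.085
        = 0.687714 + 0.078877 = 0.766591
The terms with nearby quarry blast present sum to 0.078877, so
  P(nearby quarry blast | spike, minor quake) = 0.078877 / 0.766591 ≈ 0.103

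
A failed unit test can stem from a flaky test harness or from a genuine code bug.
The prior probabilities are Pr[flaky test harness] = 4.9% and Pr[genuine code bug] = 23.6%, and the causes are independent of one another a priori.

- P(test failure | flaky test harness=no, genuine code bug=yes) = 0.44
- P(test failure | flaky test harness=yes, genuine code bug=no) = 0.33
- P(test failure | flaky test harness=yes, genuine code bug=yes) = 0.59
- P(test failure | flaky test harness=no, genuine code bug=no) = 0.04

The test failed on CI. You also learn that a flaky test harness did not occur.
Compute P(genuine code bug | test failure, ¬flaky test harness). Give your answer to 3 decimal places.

Numerator (weight on configurations with genuine code bug): 0.44·0.236 = 0.103840
Normalizer over all consistent configurations: 0.04·0.764 + 0.44·0.236 = 0.134400
P(genuine code bug | test failure, ¬flaky test harness) = 0.103840/0.134400 ≈ 0.773

P(genuine code bug | test failure, ¬flaky test harness) ≈ 0.773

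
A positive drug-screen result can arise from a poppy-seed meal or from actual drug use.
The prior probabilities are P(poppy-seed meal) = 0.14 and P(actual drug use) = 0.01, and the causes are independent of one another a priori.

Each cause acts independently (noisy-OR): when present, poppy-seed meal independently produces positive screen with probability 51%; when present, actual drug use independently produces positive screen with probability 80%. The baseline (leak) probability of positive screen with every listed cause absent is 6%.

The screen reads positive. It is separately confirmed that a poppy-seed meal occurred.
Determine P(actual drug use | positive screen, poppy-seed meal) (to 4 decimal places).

Under noisy-OR, P(positive screen | causes) = 1 − (1−0.06)·∏(1−qᵢ) over the active causes.
Numerator (weight on configurations with actual drug use): 0.90788*0.01 = 0.009079
The normalizing constant is 0.5394*0.99 + 0.90788*0.01 = 0.543085
P(actual drug use | positive screen, poppy-seed meal) = 0.009079/0.543085 ≈ 0.0167

P(actual drug use | positive screen, poppy-seed meal) ≈ 0.0167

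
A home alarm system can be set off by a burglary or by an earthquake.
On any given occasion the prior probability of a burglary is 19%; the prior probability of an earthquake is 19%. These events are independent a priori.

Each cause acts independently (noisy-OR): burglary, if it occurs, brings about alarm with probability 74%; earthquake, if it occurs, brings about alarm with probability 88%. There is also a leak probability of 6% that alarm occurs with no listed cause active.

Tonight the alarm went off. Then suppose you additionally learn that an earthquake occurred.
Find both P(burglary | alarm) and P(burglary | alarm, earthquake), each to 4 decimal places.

P(burglary | alarm) ≈ 0.4624; P(burglary | alarm, earthquake) ≈ 0.2042

Under noisy-OR, P(alarm | causes) = 1 − (1−0.06)·∏(1−qᵢ) over the active causes.
P(alarm) = 0.06·0.81·0.81 + 0.8872·0.81·0.19 + 0.7556·0.19·0.81 + 0.970672·0.19·0.19 = 0.039366 + 0.136540 + 0.116287 + 0.035041 = 0.327234
Restricting to configurations with burglary present: 0.116287 + 0.035041 = 0.151328.
Hence the posterior is 0.151328/0.327234 ≈ 0.4624.

With the extra evidence:
Numerator (weight on configurations with burglary): 0.970672×0.19 = 0.184428
Denominator P(alarm | earthquake): 0.8872×0.81 + 0.970672×0.19 = 0.903060
Posterior = 0.184428 / 0.903060 ≈ 0.2042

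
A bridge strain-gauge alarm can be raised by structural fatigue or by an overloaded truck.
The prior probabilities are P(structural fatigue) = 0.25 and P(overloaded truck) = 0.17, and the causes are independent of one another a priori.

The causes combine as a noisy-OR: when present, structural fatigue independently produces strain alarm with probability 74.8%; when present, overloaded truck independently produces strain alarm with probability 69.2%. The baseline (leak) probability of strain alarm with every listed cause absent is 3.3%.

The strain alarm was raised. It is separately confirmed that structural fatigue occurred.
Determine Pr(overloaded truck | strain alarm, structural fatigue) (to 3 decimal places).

Pr(overloaded truck | strain alarm, structural fatigue) ≈ 0.200

Under noisy-OR, P(strain alarm | causes) = 1 − (1−0.033)·∏(1−qᵢ) over the active causes.
P(strain alarm | structural fatigue) = 0.756316*0.83 + 0.924945*0.17 = 0.627742 + 0.157241 = 0.784983
Of this, 0.157241 comes from 0.924945*0.17 (the overloaded truck=true cases).
Hence the posterior is 0.157241/0.784983 ≈ 0.200.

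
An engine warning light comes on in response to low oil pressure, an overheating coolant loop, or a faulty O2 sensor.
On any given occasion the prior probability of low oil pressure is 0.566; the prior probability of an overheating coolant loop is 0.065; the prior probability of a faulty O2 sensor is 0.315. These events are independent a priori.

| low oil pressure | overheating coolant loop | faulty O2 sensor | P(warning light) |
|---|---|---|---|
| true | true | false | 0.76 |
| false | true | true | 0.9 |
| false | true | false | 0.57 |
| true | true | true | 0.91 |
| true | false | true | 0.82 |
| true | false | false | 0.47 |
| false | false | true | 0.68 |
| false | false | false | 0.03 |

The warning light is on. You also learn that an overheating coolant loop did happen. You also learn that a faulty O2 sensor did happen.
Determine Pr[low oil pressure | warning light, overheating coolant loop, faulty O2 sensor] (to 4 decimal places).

By total probability over both values of low oil pressure:
  P(warning light | overheating coolant loop, faulty O2 sensor) = 0.9·0.434 + 0.91·0.566
        = 0.390600 + 0.515060 = 0.905660
The terms with low oil pressure present sum to 0.515060, so
  P(low oil pressure | warning light, overheating coolant loop, faulty O2 sensor) = 0.515060 / 0.905660 ≈ 0.5687

Pr[low oil pressure | warning light, overheating coolant loop, faulty O2 sensor] ≈ 0.5687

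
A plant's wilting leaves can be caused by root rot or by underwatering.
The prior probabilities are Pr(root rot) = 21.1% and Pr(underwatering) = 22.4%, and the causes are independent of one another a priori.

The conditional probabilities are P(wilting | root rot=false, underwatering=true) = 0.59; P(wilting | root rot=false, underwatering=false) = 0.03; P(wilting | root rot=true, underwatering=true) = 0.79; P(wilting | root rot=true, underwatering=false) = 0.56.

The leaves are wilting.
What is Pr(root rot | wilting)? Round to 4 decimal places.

P(wilting) = 0.03·0.789·0.776 + 0.59·0.789·0.224 + 0.56·0.211·0.776 + 0.79·0.211·0.224 = 0.018368 + 0.104274 + 0.091692 + 0.037339 = 0.251673
Restricting to configurations with root rot present: 0.091692 + 0.037339 = 0.129031.
P(root rot | wilting) = 0.129031 / 0.251673 ≈ 0.5127

Pr(root rot | wilting) ≈ 0.5127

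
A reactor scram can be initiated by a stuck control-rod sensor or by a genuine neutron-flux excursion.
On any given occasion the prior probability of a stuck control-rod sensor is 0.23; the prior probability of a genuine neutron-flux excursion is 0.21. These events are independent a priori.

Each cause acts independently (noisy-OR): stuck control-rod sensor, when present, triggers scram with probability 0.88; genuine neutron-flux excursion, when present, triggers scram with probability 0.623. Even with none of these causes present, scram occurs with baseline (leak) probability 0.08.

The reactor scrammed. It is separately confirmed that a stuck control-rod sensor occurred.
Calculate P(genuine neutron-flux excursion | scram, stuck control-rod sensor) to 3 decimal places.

P(genuine neutron-flux excursion | scram, stuck control-rod sensor) ≈ 0.223

Under noisy-OR, P(scram | causes) = 1 − (1−0.08)·∏(1−qᵢ) over the active causes.
Weight on genuine neutron-flux excursion=true, given the evidence: 0.958379×0.21 = 0.201260
Denominator P(scram | stuck control-rod sensor): 0.8896×0.79 + 0.958379×0.21 = 0.904044
Posterior = 0.201260 / 0.904044 ≈ 0.223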